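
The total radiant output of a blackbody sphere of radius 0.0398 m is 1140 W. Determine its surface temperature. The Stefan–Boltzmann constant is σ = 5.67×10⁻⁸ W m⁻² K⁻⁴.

T ≈ 1000 K

A = 4πr² = 4π × (0.0398)² = 0.0199 m².
From P = σAT⁴, T = (P / σA)^(1/4) = (1140 / (5.67×10⁻⁸ × 0.0199))^(1/4).
T = (1.01×10^12)^(1/4) = 1000 K.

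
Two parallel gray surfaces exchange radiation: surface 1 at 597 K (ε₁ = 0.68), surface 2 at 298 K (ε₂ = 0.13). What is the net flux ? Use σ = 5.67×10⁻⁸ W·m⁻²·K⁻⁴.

For two large parallel gray plates, q = σ(T₁⁴ − T₂⁴) / (1/ε₁ + 1/ε₂ − 1).
1/ε₁ + 1/ε₂ − 1 = 1/0.68 + 1/0.13 − 1 = 8.163.
T₁⁴ − T₂⁴ = 1.27×10^11 − 7.89×10^9 = 1.19×10^11 K⁴.
q = 5.67×10⁻⁸ × 1.19×10^11 / 8.163 = 828 W/m².

q ≈ 828 W/m²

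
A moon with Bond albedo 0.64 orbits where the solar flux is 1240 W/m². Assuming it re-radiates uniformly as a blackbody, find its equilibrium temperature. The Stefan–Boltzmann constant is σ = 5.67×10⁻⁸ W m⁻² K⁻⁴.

Power absorbed = (1−a)S·πR²; power emitted = 4πR²σT⁴. Equating and cancelling πR²:
T = ((1−a)S / 4σ)^(1/4) = (446 / (4 × 5.67×10⁻⁸))^(1/4) = (1.97×10^9)^(1/4).
T = 211 K.

T ≈ 211 K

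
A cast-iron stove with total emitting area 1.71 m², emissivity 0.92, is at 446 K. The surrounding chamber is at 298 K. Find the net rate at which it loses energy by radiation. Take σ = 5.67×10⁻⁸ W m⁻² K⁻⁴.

Q = εσA(T⁴ − T_s⁴). T⁴ − T_s⁴ = (446)⁴ − (298)⁴ = 3.96×10^10 − 7.89×10^9 = 3.17×10^10 K⁴.
Q = 0.92 × 5.67×10⁻⁸ × 1.71 × 3.17×10^10 = 2830 W.

Q ≈ 2830 W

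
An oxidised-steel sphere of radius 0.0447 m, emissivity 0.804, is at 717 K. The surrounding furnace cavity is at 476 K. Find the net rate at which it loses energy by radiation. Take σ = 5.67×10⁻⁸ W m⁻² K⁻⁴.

A = 4πr² = 4π × (0.0447)² = 0.0251 m².
Q = εσA(T⁴ − T_s⁴). T⁴ − T_s⁴ = (717)⁴ − (476)⁴ = 2.64×10^11 − 5.13×10^10 = 2.13×10^11 K⁴.
Q = 0.804 × 5.67×10⁻⁸ × 0.0251 × 2.13×10^11 = 244 W.

Q ≈ 244 W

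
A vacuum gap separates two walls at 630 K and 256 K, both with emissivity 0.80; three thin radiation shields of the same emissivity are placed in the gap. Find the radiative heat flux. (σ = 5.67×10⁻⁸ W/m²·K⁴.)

Each of the 4 gaps contributes resistance (2/ε − 1) = 2/0.80 − 1 = 1.500; total = 6.000.
q = σ(T₁⁴ − T₂⁴) / 6.000 = 5.67×10⁻⁸ × 1.53×10^11 / 6.000 = 1450 W/m².

q ≈ 1450 W/m²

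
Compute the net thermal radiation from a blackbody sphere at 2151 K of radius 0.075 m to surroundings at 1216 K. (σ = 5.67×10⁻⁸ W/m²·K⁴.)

A = 4πr² = 4π × (0.075)² = 0.0707 m².
Q = σA(T⁴ − T_s⁴). T⁴ − T_s⁴ = (2151)⁴ − (1216)⁴ = 2.14×10^13 − 2.19×10^12 = 1.92×10^13 K⁴.
Q = 5.67×10⁻⁸ × 0.0707 × 1.92×10^13 = 77000 W.

Q ≈ 77000 W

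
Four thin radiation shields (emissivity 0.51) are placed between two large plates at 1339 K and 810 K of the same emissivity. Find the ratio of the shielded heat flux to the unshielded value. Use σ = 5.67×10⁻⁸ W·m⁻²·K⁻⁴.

With N identical shields there are N+1 = 5 gaps in series, each with the same radiative resistance, so the flux falls to 1/(N+1) of its unshielded value.

ratio ≈ 0.200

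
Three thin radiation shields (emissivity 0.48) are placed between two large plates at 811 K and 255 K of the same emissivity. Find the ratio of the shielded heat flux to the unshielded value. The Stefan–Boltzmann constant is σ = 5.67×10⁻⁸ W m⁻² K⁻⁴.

ratio ≈ 0.250

With N identical shields there are N+1 = 4 gaps in series, each with the same radiative resistance, so the flux falls to 1/(N+1) of its unshielded value.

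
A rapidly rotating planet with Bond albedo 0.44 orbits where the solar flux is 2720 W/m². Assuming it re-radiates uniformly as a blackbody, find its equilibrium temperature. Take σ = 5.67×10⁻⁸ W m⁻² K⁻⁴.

T ≈ 286 K

Power absorbed = (1−a)S·πR²; power emitted = 4πR²σT⁴. Equating and cancelling πR²:
T = ((1−a)S / 4σ)^(1/4) = (1520 / (4 × 5.67×10⁻⁸))^(1/4) = (6.72×10^9)^(1/4).
T = 286 K.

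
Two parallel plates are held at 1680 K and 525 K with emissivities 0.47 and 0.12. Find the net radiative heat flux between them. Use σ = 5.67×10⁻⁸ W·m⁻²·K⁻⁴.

For two large parallel gray plates, q = σ(T₁⁴ − T₂⁴) / (1/ε₁ + 1/ε₂ − 1).
1/ε₁ + 1/ε₂ − 1 = 1/0.47 + 1/0.12 − 1 = 9.461.
T₁⁴ − T₂⁴ = 7.97×10^12 − 7.60×10^10 = 7.89×10^12 K⁴.
q = 5.67×10⁻⁸ × 7.89×10^12 / 9.461 = 47300 W/m².

q ≈ 47300 W/m²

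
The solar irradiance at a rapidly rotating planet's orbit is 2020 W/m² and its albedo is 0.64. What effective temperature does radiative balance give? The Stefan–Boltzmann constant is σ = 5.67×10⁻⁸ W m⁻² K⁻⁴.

Power absorbed = (1−a)S·πR²; power emitted = 4πR²σT⁴. Equating and cancelling πR²:
T = ((1−a)S / 4σ)^(1/4) = (727 / (4 × 5.67×10⁻⁸))^(1/4) = (3.21×10^9)^(1/4).
T = 238 K.

T ≈ 238 K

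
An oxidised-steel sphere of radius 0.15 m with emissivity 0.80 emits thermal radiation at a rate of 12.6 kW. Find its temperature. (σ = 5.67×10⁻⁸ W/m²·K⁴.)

T ≈ 996 K

A = 4πr² = 4π × (0.15)² = 0.283 m².
From P = εσAT⁴, T = (P / εσA)^(1/4) = (12600 / (0.80 × 5.67×10⁻⁸ × 0.283))^(1/4).
T = (9.82×10^11)^(1/4) = 996 K.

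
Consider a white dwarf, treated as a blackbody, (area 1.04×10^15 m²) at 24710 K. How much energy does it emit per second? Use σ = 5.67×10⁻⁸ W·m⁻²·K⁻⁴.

P ≈ 2.20×10^25 W

P = σAT⁴ = 5.67×10⁻⁸ × 1.04×10^15 × (24710)⁴ = 5.67×10⁻⁸ × 1.04×10^15 × 3.73×10^17.
P = 2.20×10^25 W.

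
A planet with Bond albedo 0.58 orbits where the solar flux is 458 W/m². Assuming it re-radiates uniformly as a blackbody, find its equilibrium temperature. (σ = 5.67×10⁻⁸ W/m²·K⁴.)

Power absorbed = (1−a)S·πR²; power emitted = 4πR²σT⁴. Equating and cancelling πR²:
T = ((1−a)S / 4σ)^(1/4) = (192 / (4 × 5.67×10⁻⁸))^(1/4) = (8.48×10^8)^(1/4).
T = 171 K.

T ≈ 171 K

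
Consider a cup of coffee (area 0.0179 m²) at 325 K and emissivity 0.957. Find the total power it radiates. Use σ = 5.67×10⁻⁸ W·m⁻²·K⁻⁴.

P ≈ 10.8 W

P = εσAT⁴ = 0.957 × 5.67×10⁻⁸ × 0.0179 × (325)⁴ = 0.957 × 5.67×10⁻⁸ × 0.0179 × 1.12×10^10.
P = 10.8 W.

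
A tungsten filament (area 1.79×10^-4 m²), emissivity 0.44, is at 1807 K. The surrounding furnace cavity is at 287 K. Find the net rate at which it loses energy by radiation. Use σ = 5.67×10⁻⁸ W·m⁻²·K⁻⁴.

Q = εσA(T⁴ − T_s⁴). T⁴ − T_s⁴ = (1807)⁴ − (287)⁴ = 1.07×10^13 − 6.78×10^9 = 1.07×10^13 K⁴.
Q = 0.44 × 5.67×10⁻⁸ × 1.79×10^-4 × 1.07×10^13 = 47.6 W.

Q ≈ 47.6 W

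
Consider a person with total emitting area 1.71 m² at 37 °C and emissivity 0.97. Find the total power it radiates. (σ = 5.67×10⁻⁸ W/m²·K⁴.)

37 °C = 310 K.
Stefan–Boltzmann: P = εσAT⁴ = 0.97 × 5.67×10⁻⁸ × 1.71 × (310)⁴ = 0.97 × 5.67×10⁻⁸ × 1.71 × 9.24×10^9.
P = 869 W.

P ≈ 869 W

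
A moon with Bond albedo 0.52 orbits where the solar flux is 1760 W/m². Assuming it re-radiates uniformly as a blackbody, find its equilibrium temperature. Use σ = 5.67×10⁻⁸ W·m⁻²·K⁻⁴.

T ≈ 247 K

Power absorbed = (1−a)S·πR²; power emitted = 4πR²σT⁴. Equating and cancelling πR²:
T = ((1−a)S / 4σ)^(1/4) = (845 / (4 × 5.67×10⁻⁸))^(1/4) = (3.72×10^9)^(1/4).
T = 247 K.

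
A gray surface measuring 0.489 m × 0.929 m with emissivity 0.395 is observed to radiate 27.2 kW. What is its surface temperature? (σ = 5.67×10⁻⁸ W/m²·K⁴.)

T ≈ 1280 K

A = 0.489 × 0.929 = 0.454 m².
From P = εσAT⁴, T = (P / εσA)^(1/4) = (27200 / (0.395 × 5.67×10⁻⁸ × 0.454))^(1/4).
T = (2.67×10^12)^(1/4) = 1280 K.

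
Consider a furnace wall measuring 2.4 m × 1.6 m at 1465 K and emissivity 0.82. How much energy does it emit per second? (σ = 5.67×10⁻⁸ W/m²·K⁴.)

P ≈ 8.22×10^5 W

A = 2.4 × 1.6 = 3.84 m².
Stefan–Boltzmann: P = εσAT⁴ = 0.82 × 5.67×10⁻⁸ × 3.84 × (1465)⁴ = 0.82 × 5.67×10⁻⁸ × 3.84 × 4.61×10^12.
P = 8.22×10^5 W.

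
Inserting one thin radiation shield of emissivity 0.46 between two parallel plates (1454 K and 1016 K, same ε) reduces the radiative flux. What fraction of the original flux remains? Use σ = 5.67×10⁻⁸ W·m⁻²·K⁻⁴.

With N identical shields there are N+1 = 2 gaps in series, each with the same radiative resistance, so the flux falls to 1/(N+1) of its unshielded value.

ratio ≈ 0.500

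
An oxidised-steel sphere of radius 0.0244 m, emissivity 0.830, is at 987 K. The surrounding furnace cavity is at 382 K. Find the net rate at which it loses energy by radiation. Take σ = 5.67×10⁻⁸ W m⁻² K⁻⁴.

Q ≈ 327 W

A = 4πr² = 4π × (0.0244)² = 7.48×10^-3 m².
Q = εσA(T⁴ − T_s⁴). T⁴ − T_s⁴ = (987)⁴ − (382)⁴ = 9.49×10^11 − 2.13×10^10 = 9.28×10^11 K⁴.
Q = 0.830 × 5.67×10⁻⁸ × 7.48×10^-3 × 9.28×10^11 = 327 W.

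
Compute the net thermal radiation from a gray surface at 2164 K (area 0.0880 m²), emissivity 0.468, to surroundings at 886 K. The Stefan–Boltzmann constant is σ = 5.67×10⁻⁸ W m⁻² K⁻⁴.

Q ≈ 49800 W

Q = εσA(T⁴ − T_s⁴). T⁴ − T_s⁴ = (2164)⁴ − (886)⁴ = 2.19×10^13 − 6.16×10^11 = 2.13×10^13 K⁴.
Q = 0.468 × 5.67×10⁻⁸ × 0.0880 × 2.13×10^13 = 49800 W.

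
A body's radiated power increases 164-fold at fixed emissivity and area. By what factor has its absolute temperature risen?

factor ≈ 3.58

P ∝ T⁴ ⇒ T ∝ P^(1/4), so T scales by (164)^(1/4) = 3.58.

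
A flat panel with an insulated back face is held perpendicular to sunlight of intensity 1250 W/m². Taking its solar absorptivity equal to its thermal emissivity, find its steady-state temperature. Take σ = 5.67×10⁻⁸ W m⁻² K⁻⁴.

Absorbed flux αS = emitted flux εσT⁴ (one radiating face); with α = ε, T = (S/σ)^(1/4).
T = (1250 / 5.67×10⁻⁸)^(1/4) = (2.20×10^10)^(1/4).
T = 385 K.

T ≈ 385 K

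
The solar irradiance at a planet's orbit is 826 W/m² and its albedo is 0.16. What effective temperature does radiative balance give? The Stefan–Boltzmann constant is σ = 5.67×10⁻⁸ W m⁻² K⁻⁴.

Power absorbed = (1−a)S·πR²; power emitted = 4πR²σT⁴. Equating and cancelling πR²:
T = ((1−a)S / 4σ)^(1/4) = (694 / (4 × 5.67×10⁻⁸))^(1/4) = (3.06×10^9)^(1/4).
T = 235 K.

T ≈ 235 K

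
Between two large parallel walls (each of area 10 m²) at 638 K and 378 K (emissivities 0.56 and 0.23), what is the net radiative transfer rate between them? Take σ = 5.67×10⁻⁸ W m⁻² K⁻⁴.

Q ≈ 16000 W

For two large parallel gray plates, q = σ(T₁⁴ − T₂⁴) / (1/ε₁ + 1/ε₂ − 1).
1/ε₁ + 1/ε₂ − 1 = 1/0.56 + 1/0.23 − 1 = 5.134.
T₁⁴ − T₂⁴ = 1.66×10^11 − 2.04×10^10 = 1.45×10^11 K⁴.
q = 5.67×10⁻⁸ × 1.45×10^11 / 5.134 = 1600 W/m².
Q = q·A = 1600 × 10 = 16000 W.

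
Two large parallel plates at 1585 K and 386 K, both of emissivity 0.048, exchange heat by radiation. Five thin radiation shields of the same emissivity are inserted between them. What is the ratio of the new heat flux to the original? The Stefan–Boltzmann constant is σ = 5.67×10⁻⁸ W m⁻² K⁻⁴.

With N identical shields there are N+1 = 6 gaps in series, each with the same radiative resistance, so the flux falls to 1/(N+1) of its unshielded value.

ratio ≈ 0.167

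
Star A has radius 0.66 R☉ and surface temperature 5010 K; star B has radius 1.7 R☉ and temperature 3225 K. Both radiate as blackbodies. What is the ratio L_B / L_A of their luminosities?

L_B/L_A ≈ 1.14

L = 4πR²σT⁴ ∝ R²T⁴, so L_B/L_A = (1.7/0.66)² × (3225/5010)⁴ = 6.63 × 0.172 = 1.14.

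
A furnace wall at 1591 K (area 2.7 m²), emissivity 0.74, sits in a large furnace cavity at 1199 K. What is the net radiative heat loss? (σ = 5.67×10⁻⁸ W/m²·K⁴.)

Q ≈ 4.92×10^5 W

Q = εσA(T⁴ − T_s⁴). T⁴ − T_s⁴ = (1591)⁴ − (1199)⁴ = 6.41×10^12 − 2.07×10^12 = 4.34×10^12 K⁴.
Q = 0.74 × 5.67×10⁻⁸ × 2.70 × 4.34×10^12 = 4.92×10^5 W.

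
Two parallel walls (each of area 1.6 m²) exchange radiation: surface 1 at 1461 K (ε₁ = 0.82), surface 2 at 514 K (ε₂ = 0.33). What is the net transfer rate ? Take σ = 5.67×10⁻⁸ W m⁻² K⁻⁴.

For two large parallel gray plates, q = σ(T₁⁴ − T₂⁴) / (1/ε₁ + 1/ε₂ − 1).
1/ε₁ + 1/ε₂ − 1 = 1/0.82 + 1/0.33 − 1 = 3.250.
T₁⁴ − T₂⁴ = 4.56×10^12 − 6.98×10^10 = 4.49×10^12 K⁴.
q = 5.67×10⁻⁸ × 4.49×10^12 / 3.250 = 78300 W/m².
Q = q·A = 78300 × 1.6 = 1.25×10^5 W.

Q ≈ 1.25×10^5 W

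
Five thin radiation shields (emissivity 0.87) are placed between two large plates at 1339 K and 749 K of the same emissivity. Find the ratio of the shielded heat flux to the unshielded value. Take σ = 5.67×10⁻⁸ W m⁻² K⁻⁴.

ratio ≈ 0.167

With N identical shields there are N+1 = 6 gaps in series, each with the same radiative resistance, so the flux falls to 1/(N+1) of its unshielded value.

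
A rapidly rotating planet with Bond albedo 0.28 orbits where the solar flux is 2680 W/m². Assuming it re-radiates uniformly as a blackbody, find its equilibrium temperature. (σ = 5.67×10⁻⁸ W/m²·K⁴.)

Power absorbed = (1−a)S·πR²; power emitted = 4πR²σT⁴. Equating and cancelling πR²:
T = ((1−a)S / 4σ)^(1/4) = (1930 / (4 × 5.67×10⁻⁸))^(1/4) = (8.51×10^9)^(1/4).
T = 304 K.

T ≈ 304 K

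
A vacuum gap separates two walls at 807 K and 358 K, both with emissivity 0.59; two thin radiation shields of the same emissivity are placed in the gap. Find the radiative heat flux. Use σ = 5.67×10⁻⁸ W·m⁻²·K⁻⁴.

Each of the 3 gaps contributes resistance (2/ε − 1) = 2/0.59 − 1 = 2.390; total = 7.169.
q = σ(T₁⁴ − T₂⁴) / 7.169 = 5.67×10⁻⁸ × 4.08×10^11 / 7.169 = 3220 W/m².

q ≈ 3220 W/m²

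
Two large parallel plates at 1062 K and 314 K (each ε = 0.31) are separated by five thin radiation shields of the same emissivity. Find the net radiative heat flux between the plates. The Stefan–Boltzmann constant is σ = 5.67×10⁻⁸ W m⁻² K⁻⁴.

Each of the 6 gaps contributes resistance (2/ε − 1) = 2/0.31 − 1 = 5.452; total = 32.71.
q = σ(T₁⁴ − T₂⁴) / 32.71 = 5.67×10⁻⁸ × 1.26×10^12 / 32.71 = 2190 W/m².

q ≈ 2190 W/m²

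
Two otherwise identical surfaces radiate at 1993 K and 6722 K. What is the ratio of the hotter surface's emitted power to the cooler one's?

P ∝ T⁴, so the ratio is (6722/1993)⁴ = (3.373)⁴ = 129.

ratio ≈ 129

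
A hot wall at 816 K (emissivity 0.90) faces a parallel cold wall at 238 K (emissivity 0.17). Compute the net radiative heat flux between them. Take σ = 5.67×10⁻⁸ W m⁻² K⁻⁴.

q ≈ 4160 W/m²

For two large parallel gray plates, q = σ(T₁⁴ − T₂⁴) / (1/ε₁ + 1/ε₂ − 1).
1/ε₁ + 1/ε₂ − 1 = 1/0.90 + 1/0.17 − 1 = 5.993.
T₁⁴ − T₂⁴ = 4.43×10^11 − 3.21×10^9 = 4.40×10^11 K⁴.
q = 5.67×10⁻⁸ × 4.40×10^11 / 5.993 = 4160 W/m².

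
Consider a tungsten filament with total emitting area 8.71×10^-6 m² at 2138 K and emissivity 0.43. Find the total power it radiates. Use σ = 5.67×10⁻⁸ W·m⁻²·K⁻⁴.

Stefan–Boltzmann: P = εσAT⁴ = 0.43 × 5.67×10⁻⁸ × 8.71×10^-6 × (2138)⁴ = 0.43 × 5.67×10⁻⁸ × 8.71×10^-6 × 2.09×10^13.
P = 4.44 W.

P ≈ 4.44 W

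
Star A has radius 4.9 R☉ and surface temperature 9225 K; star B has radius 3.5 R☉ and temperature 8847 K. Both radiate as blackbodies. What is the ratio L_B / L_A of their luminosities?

L_B/L_A ≈ 0.432

L = 4πR²σT⁴ ∝ R²T⁴, so L_B/L_A = (3.5/4.9)² × (8847/9225)⁴ = 0.510 × 0.846 = 0.432.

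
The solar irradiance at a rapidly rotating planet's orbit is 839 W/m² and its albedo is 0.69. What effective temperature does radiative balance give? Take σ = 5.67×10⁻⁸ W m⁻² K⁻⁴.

T ≈ 184 K

Power absorbed = (1−a)S·πR²; power emitted = 4πR²σT⁴. Equating and cancelling πR²:
T = ((1−a)S / 4σ)^(1/4) = (260 / (4 × 5.67×10⁻⁸))^(1/4) = (1.15×10^9)^(1/4).
T = 184 K.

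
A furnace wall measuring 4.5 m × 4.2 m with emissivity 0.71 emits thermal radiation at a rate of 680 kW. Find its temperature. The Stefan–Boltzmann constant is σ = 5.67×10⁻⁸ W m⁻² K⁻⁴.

T ≈ 972 K

A = 4.5 × 4.2 = 18.9 m².
From P = εσAT⁴, T = (P / εσA)^(1/4) = (6.80×10^5 / (0.71 × 5.67×10⁻⁸ × 18.9))^(1/4).
T = (8.94×10^11)^(1/4) = 972 K.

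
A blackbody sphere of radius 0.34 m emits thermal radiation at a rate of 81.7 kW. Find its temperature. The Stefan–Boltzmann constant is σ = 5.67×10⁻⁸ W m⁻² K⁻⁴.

A = 4πr² = 4π × (0.34)² = 1.45 m².
From P = σAT⁴, T = (P / σA)^(1/4) = (81700 / (5.67×10⁻⁸ × 1.45))^(1/4).
T = (9.92×10^11)^(1/4) = 998 K.

T ≈ 998 K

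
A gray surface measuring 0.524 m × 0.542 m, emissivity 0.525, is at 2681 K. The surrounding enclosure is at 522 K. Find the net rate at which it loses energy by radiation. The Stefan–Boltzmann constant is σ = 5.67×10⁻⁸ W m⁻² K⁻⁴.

Q ≈ 4.36×10^5 W

A = 0.524 × 0.542 = 0.284 m².
Q = εσA(T⁴ − T_s⁴). T⁴ − T_s⁴ = (2681)⁴ − (522)⁴ = 5.17×10^13 − 7.42×10^10 = 5.16×10^13 K⁴.
Q = 0.525 × 5.67×10⁻⁸ × 0.284 × 5.16×10^13 = 4.36×10^5 W.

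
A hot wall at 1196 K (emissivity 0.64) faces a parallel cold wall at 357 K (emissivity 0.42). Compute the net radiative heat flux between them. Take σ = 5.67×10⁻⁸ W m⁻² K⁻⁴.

For two large parallel gray plates, q = σ(T₁⁴ − T₂⁴) / (1/ε₁ + 1/ε₂ − 1).
1/ε₁ + 1/ε₂ − 1 = 1/0.64 + 1/0.42 − 1 = 2.943.
T₁⁴ − T₂⁴ = 2.05×10^12 − 1.62×10^10 = 2.03×10^12 K⁴.
q = 5.67×10⁻⁸ × 2.03×10^12 / 2.943 = 39100 W/m².

q ≈ 39100 W/m²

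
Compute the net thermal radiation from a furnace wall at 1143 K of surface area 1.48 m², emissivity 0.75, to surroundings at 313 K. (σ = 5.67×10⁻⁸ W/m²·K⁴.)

Q = εσA(T⁴ − T_s⁴). T⁴ − T_s⁴ = (1143)⁴ − (313)⁴ = 1.71×10^12 − 9.60×10^9 = 1.70×10^12 K⁴.
Q = 0.75 × 5.67×10⁻⁸ × 1.48 × 1.70×10^12 = 1.07×10^5 W.

Q ≈ 1.07×10^5 W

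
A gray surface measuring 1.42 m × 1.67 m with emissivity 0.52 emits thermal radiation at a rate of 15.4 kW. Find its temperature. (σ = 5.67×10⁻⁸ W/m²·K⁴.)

T ≈ 685 K

A = 1.42 × 1.67 = 2.37 m².
From P = εσAT⁴, T = (P / εσA)^(1/4) = (15400 / (0.52 × 5.67×10⁻⁸ × 2.37))^(1/4).
T = (2.20×10^11)^(1/4) = 685 K.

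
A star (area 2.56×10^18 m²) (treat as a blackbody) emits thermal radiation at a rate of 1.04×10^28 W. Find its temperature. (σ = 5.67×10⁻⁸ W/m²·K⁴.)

From P = σAT⁴, T = (P / σA)^(1/4) = (1.04×10^28 / (5.67×10⁻⁸ × 2.56×10^18))^(1/4).
T = (7.16×10^16)^(1/4) = 16400 K.

T ≈ 16400 K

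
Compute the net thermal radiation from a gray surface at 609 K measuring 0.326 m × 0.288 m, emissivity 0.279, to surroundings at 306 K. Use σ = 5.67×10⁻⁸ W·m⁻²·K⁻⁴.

Q ≈ 191 W

A = 0.326 × 0.288 = 0.0939 m².
Q = εσA(T⁴ − T_s⁴). T⁴ − T_s⁴ = (609)⁴ − (306)⁴ = 1.38×10^11 − 8.77×10^9 = 1.29×10^11 K⁴.
Q = 0.279 × 5.67×10⁻⁸ × 0.0939 × 1.29×10^11 = 191 W.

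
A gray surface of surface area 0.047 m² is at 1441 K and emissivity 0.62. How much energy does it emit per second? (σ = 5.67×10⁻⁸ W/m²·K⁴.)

P ≈ 7120 W

P = εσAT⁴ = 0.62 × 5.67×10⁻⁸ × 0.0470 × (1441)⁴ = 0.62 × 5.67×10⁻⁸ × 0.0470 × 4.31×10^12.
P = 7120 W.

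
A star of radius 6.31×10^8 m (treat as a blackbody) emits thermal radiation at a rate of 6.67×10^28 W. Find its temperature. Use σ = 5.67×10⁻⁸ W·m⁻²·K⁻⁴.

A = 4πr² = 4π × (6.31×10^8)² = 5.00×10^18 m².
From P = σAT⁴, T = (P / σA)^(1/4) = (6.67×10^28 / (5.67×10⁻⁸ × 5.00×10^18))^(1/4).
T = (2.35×10^17)^(1/4) = 22000 K.

T ≈ 22000 K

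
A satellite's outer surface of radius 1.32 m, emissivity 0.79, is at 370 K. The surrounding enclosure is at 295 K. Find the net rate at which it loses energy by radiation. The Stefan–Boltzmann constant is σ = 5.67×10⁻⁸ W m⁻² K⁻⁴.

A = 4πr² = 4π × (1.32)² = 21.9 m².
Q = εσA(T⁴ − T_s⁴). T⁴ − T_s⁴ = (370)⁴ − (295)⁴ = 1.87×10^10 − 7.57×10^9 = 1.12×10^10 K⁴.
Q = 0.79 × 5.67×10⁻⁸ × 21.9 × 1.12×10^10 = 11000 W.

Q ≈ 11000 W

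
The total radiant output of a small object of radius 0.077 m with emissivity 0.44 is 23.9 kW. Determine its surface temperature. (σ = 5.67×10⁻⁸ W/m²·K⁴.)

T ≈ 1890 K

A = 4πr² = 4π × (0.077)² = 0.0745 m².
From P = εσAT⁴, T = (P / εσA)^(1/4) = (23900 / (0.44 × 5.67×10⁻⁸ × 0.0745))^(1/4).
T = (1.29×10^13)^(1/4) = 1890 K.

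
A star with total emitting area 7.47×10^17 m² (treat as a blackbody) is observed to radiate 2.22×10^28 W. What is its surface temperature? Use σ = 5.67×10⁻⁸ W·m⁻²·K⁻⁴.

T ≈ 26900 K

From P = σAT⁴, T = (P / σA)^(1/4) = (2.22×10^28 / (5.67×10⁻⁸ × 7.47×10^17))^(1/4).
T = (5.24×10^17)^(1/4) = 26900 K.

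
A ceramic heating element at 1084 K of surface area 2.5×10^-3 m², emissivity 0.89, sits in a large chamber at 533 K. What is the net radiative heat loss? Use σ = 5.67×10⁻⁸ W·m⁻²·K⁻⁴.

Q ≈ 164 W

Q = εσA(T⁴ − T_s⁴). T⁴ − T_s⁴ = (1084)⁴ − (533)⁴ = 1.38×10^12 − 8.07×10^10 = 1.30×10^12 K⁴.
Q = 0.89 × 5.67×10⁻⁸ × 2.50×10^-3 × 1.30×10^12 = 164 W.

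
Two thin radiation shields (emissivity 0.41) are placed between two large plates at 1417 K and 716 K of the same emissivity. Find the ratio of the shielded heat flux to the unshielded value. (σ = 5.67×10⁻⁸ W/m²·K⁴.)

ratio ≈ 0.333

With N identical shields there are N+1 = 3 gaps in series, each with the same radiative resistance, so the flux falls to 1/(N+1) of its unshielded value.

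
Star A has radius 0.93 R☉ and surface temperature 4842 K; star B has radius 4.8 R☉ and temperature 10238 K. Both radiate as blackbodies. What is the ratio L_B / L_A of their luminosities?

L = 4πR²σT⁴ ∝ R²T⁴, so L_B/L_A = (4.8/0.93)² × (10238/4842)⁴ = 26.6 × 20.0 = 532.

L_B/L_A ≈ 532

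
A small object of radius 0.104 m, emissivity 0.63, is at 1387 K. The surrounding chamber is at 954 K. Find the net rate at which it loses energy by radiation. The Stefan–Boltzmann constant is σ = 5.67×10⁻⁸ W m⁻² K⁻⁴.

A = 4πr² = 4π × (0.104)² = 0.136 m².
Q = εσA(T⁴ − T_s⁴). T⁴ − T_s⁴ = (1387)⁴ − (954)⁴ = 3.70×10^12 − 8.28×10^11 = 2.87×10^12 K⁴.
Q = 0.63 × 5.67×10⁻⁸ × 0.136 × 2.87×10^12 = 13900 W.

Q ≈ 13900 W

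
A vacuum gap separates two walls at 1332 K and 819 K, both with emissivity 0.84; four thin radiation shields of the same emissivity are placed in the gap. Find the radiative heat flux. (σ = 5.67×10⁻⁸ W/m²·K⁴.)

Each of the 5 gaps contributes resistance (2/ε − 1) = 2/0.84 − 1 = 1.381; total = 6.905.
q = σ(T₁⁴ − T₂⁴) / 6.905 = 5.67×10⁻⁸ × 2.70×10^12 / 6.905 = 22200 W/m².

q ≈ 22200 W/m²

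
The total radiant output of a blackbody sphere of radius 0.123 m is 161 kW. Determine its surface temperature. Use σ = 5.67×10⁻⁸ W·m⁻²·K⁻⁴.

A = 4πr² = 4π × (0.123)² = 0.190 m².
From P = σAT⁴, T = (P / σA)^(1/4) = (1.61×10^5 / (5.67×10⁻⁸ × 0.190))^(1/4).
T = (1.49×10^13)^(1/4) = 1970 K.

T ≈ 1970 K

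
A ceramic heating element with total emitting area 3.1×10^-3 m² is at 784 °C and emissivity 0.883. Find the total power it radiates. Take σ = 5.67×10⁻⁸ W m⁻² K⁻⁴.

784 °C = 1057 K.
Stefan–Boltzmann: P = εσAT⁴ = 0.883 × 5.67×10⁻⁸ × 3.10×10^-3 × (1057)⁴ = 0.883 × 5.67×10⁻⁸ × 3.10×10^-3 × 1.25×10^12.
P = 194 W.

P ≈ 194 W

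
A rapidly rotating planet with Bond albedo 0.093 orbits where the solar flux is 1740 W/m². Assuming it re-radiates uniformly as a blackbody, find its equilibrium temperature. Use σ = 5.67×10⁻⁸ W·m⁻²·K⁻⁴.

Power absorbed = (1−a)S·πR²; power emitted = 4πR²σT⁴. Equating and cancelling πR²:
T = ((1−a)S / 4σ)^(1/4) = (1580 / (4 × 5.67×10⁻⁸))^(1/4) = (6.96×10^9)^(1/4).
T = 289 K.

T ≈ 289 K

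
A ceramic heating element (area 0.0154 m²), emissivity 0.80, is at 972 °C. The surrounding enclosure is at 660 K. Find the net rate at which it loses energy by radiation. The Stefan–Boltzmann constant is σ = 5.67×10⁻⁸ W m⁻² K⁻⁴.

Convert: 972 °C = 1245 K.
Q = εσA(T⁴ − T_s⁴). T⁴ − T_s⁴ = (1245)⁴ − (660)⁴ = 2.40×10^12 − 1.90×10^11 = 2.21×10^12 K⁴.
Q = 0.80 × 5.67×10⁻⁸ × 0.0154 × 2.21×10^12 = 1550 W.

Q ≈ 1550 W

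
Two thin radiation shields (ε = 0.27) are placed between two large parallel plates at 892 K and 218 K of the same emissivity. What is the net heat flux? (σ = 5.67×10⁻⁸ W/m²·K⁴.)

q ≈ 1860 W/m²

Each of the 3 gaps contributes resistance (2/ε − 1) = 2/0.27 − 1 = 6.407; total = 19.22.
q = σ(T₁⁴ − T₂⁴) / 19.22 = 5.67×10⁻⁸ × 6.31×10^11 / 19.22 = 1860 W/m².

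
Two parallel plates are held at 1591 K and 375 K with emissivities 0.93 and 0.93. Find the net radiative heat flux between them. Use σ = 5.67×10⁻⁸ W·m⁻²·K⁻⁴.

q ≈ 3.15×10^5 W/m²

For two large parallel gray plates, q = σ(T₁⁴ − T₂⁴) / (1/ε₁ + 1/ε₂ − 1).
1/ε₁ + 1/ε₂ − 1 = 1/0.93 + 1/0.93 − 1 = 1.151.
T₁⁴ − T₂⁴ = 6.41×10^12 − 1.98×10^10 = 6.39×10^12 K⁴.
q = 5.67×10⁻⁸ × 6.39×10^12 / 1.151 = 3.15×10^5 W/m².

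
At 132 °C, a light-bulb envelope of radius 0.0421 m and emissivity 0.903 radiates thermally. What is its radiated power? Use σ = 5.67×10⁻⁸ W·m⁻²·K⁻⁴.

A = 4πr² = 4π × (0.0421)² = 0.0223 m².
132 °C = 405 K.
Stefan–Boltzmann: P = εσAT⁴ = 0.903 × 5.67×10⁻⁸ × 0.0223 × (405)⁴ = 0.903 × 5.67×10⁻⁸ × 0.0223 × 2.69×10^10.
P = 30.7 W.

P ≈ 30.7 W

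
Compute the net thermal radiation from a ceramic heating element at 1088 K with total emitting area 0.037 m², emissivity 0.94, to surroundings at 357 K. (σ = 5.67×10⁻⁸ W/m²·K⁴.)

Q = εσA(T⁴ − T_s⁴). T⁴ − T_s⁴ = (1088)⁴ − (357)⁴ = 1.40×10^12 − 1.62×10^10 = 1.39×10^12 K⁴.
Q = 0.94 × 5.67×10⁻⁸ × 0.0370 × 1.39×10^12 = 2730 W.

Q ≈ 2730 W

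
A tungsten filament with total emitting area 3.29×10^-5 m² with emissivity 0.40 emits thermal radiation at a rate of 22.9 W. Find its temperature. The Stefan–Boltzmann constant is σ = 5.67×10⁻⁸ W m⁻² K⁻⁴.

From P = εσAT⁴, T = (P / εσA)^(1/4) = (22.9 / (0.40 × 5.67×10⁻⁸ × 3.29×10^-5))^(1/4).
T = (3.07×10^13)^(1/4) = 2350 K.

T ≈ 2350 K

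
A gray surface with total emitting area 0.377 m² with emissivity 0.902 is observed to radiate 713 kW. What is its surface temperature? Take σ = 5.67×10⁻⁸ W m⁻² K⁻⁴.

T ≈ 2470 K

From P = εσAT⁴, T = (P / εσA)^(1/4) = (7.13×10^5 / (0.902 × 5.67×10⁻⁸ × 0.377))^(1/4).
T = (3.70×10^13)^(1/4) = 2470 K.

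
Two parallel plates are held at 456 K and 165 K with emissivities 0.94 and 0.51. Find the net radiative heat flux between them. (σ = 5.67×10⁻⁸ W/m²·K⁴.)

For two large parallel gray plates, q = σ(T₁⁴ − T₂⁴) / (1/ε₁ + 1/ε₂ − 1).
1/ε₁ + 1/ε₂ − 1 = 1/0.94 + 1/0.51 − 1 = 2.025.
T₁⁴ − T₂⁴ = 4.32×10^10 − 7.41×10^8 = 4.25×10^10 K⁴.
q = 5.67×10⁻⁸ × 4.25×10^10 / 2.025 = 1190 W/m².

q ≈ 1190 W/m²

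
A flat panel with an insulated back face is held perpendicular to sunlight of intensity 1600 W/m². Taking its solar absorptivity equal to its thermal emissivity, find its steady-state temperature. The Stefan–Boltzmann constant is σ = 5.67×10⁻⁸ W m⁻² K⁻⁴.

Absorbed flux αS = emitted flux εσT⁴ (one radiating face); with α = ε, T = (S/σ)^(1/4).
T = (1600 / 5.67×10⁻⁸)^(1/4) = (2.82×10^10)^(1/4).
T = 410 K.

T ≈ 410 K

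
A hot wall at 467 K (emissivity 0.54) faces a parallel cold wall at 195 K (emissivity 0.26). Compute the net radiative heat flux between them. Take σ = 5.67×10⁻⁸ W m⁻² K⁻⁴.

For two large parallel gray plates, q = σ(T₁⁴ − T₂⁴) / (1/ε₁ + 1/ε₂ − 1).
1/ε₁ + 1/ε₂ − 1 = 1/0.54 + 1/0.26 − 1 = 4.698.
T₁⁴ − T₂⁴ = 4.76×10^10 − 1.45×10^9 = 4.61×10^10 K⁴.
q = 5.67×10⁻⁸ × 4.61×10^10 / 4.698 = 557 W/m².

q ≈ 557 W/m²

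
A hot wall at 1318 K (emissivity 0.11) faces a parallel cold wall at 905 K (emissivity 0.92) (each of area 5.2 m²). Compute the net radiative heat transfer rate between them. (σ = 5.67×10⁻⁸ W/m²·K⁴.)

Q ≈ 75400 W

For two large parallel gray plates, q = σ(T₁⁴ − T₂⁴) / (1/ε₁ + 1/ε₂ − 1).
1/ε₁ + 1/ε₂ − 1 = 1/0.11 + 1/0.92 − 1 = 9.178.
T₁⁴ − T₂⁴ = 3.02×10^12 − 6.71×10^11 = 2.35×10^12 K⁴.
q = 5.67×10⁻⁸ × 2.35×10^12 / 9.178 = 14500 W/m².
Q = q·A = 14500 × 5.2 = 75400 W.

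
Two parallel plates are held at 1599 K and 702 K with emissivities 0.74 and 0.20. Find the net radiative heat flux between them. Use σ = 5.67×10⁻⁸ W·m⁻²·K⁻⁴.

q ≈ 66700 W/m²

For two large parallel gray plates, q = σ(T₁⁴ − T₂⁴) / (1/ε₁ + 1/ε₂ − 1).
1/ε₁ + 1/ε₂ − 1 = 1/0.74 + 1/0.20 − 1 = 5.351.
T₁⁴ − T₂⁴ = 6.54×10^12 − 2.43×10^11 = 6.29×10^12 K⁴.
q = 5.67×10⁻⁸ × 6.29×10^12 / 5.351 = 66700 W/m².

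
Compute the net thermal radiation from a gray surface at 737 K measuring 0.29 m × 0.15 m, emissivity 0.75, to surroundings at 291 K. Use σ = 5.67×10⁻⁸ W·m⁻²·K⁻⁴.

Q ≈ 532 W

A = 0.29 × 0.15 = 0.0435 m².
Q = εσA(T⁴ − T_s⁴). T⁴ − T_s⁴ = (737)⁴ − (291)⁴ = 2.95×10^11 − 7.17×10^9 = 2.88×10^11 K⁴.
Q = 0.75 × 5.67×10⁻⁸ × 0.0435 × 2.88×10^11 = 532 W.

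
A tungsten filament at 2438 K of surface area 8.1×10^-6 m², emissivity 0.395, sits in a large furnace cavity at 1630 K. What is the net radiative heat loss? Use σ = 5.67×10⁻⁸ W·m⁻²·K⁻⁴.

Q = εσA(T⁴ − T_s⁴). T⁴ − T_s⁴ = (2438)⁴ − (1630)⁴ = 3.53×10^13 − 7.06×10^12 = 2.83×10^13 K⁴.
Q = 0.395 × 5.67×10⁻⁸ × 8.10×10^-6 × 2.83×10^13 = 5.13 W.

Q ≈ 5.13 W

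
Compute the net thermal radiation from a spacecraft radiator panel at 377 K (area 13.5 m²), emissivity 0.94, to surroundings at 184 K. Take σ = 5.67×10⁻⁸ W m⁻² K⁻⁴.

Q ≈ 13700 W

Q = εσA(T⁴ − T_s⁴). T⁴ − T_s⁴ = (377)⁴ − (184)⁴ = 2.02×10^10 − 1.15×10^9 = 1.91×10^10 K⁴.
Q = 0.94 × 5.67×10⁻⁸ × 13.5 × 1.91×10^10 = 13700 W.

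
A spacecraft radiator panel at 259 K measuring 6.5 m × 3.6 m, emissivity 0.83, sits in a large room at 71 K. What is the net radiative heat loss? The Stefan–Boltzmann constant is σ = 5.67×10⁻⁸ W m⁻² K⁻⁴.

Q ≈ 4930 W

A = 6.5 × 3.6 = 23.4 m².
Q = εσA(T⁴ − T_s⁴). T⁴ − T_s⁴ = (259)⁴ − (71)⁴ = 4.50×10^9 − 2.54×10^7 = 4.47×10^9 K⁴.
Q = 0.83 × 5.67×10⁻⁸ × 23.4 × 4.47×10^9 = 4930 W.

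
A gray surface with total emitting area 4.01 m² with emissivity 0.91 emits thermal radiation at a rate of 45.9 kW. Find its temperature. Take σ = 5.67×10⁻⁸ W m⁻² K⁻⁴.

From P = εσAT⁴, T = (P / εσA)^(1/4) = (45900 / (0.91 × 5.67×10⁻⁸ × 4.01))^(1/4).
T = (2.22×10^11)^(1/4) = 686 K.

T ≈ 686 K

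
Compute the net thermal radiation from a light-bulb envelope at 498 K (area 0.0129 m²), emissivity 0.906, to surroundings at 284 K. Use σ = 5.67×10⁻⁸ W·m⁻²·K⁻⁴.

Q ≈ 36.4 W

Q = εσA(T⁴ − T_s⁴). T⁴ − T_s⁴ = (498)⁴ − (284)⁴ = 6.15×10^10 − 6.51×10^9 = 5.50×10^10 K⁴.
Q = 0.906 × 5.67×10⁻⁸ × 0.0129 × 5.50×10^10 = 36.4 W.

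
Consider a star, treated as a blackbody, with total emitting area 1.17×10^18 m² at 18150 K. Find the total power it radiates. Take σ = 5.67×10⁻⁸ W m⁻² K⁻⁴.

P = σAT⁴ = 5.67×10⁻⁸ × 1.17×10^18 × (18150)⁴ = 5.67×10⁻⁸ × 1.17×10^18 × 1.09×10^17.
P = 7.20×10^27 W.

P ≈ 7.20×10^27 W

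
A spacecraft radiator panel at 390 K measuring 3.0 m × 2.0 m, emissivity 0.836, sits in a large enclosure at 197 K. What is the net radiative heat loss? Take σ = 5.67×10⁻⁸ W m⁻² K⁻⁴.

Q ≈ 6150 W

A = 3.0 × 2.0 = 6.00 m².
Q = εσA(T⁴ − T_s⁴). T⁴ − T_s⁴ = (390)⁴ − (197)⁴ = 2.31×10^10 − 1.51×10^9 = 2.16×10^10 K⁴.
Q = 0.836 × 5.67×10⁻⁸ × 6.00 × 2.16×10^10 = 6150 W.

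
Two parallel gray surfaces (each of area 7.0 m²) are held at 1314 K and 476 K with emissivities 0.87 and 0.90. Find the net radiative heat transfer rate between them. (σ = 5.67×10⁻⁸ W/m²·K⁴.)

For two large parallel gray plates, q = σ(T₁⁴ − T₂⁴) / (1/ε₁ + 1/ε₂ − 1).
1/ε₁ + 1/ε₂ − 1 = 1/0.87 + 1/0.90 − 1 = 1.261.
T₁⁴ − T₂⁴ = 2.98×10^12 − 5.13×10^10 = 2.93×10^12 K⁴.
q = 5.67×10⁻⁸ × 2.93×10^12 / 1.261 = 1.32×10^5 W/m².
Q = q·A = 1.32×10^5 × 7.0 = 9.22×10^5 W.

Q ≈ 9.22×10^5 W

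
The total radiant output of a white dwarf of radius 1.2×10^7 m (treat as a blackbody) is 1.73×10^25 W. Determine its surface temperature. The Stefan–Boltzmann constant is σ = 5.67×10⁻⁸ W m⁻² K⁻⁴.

A = 4πr² = 4π × (1.2×10^7)² = 1.81×10^15 m².
From P = σAT⁴, T = (P / σA)^(1/4) = (1.73×10^25 / (5.67×10⁻⁸ × 1.81×10^15))^(1/4).
T = (1.69×10^17)^(1/4) = 20300 K.

T ≈ 20300 K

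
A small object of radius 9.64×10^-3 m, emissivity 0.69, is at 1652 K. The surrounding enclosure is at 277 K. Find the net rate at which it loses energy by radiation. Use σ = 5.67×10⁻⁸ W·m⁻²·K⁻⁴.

A = 4πr² = 4π × (9.64×10^-3)² = 1.17×10^-3 m².
Q = εσA(T⁴ − T_s⁴). T⁴ − T_s⁴ = (1652)⁴ − (277)⁴ = 7.45×10^12 − 5.89×10^9 = 7.44×10^12 K⁴.
Q = 0.69 × 5.67×10⁻⁸ × 1.17×10^-3 × 7.44×10^12 = 340 W.

Q ≈ 340 W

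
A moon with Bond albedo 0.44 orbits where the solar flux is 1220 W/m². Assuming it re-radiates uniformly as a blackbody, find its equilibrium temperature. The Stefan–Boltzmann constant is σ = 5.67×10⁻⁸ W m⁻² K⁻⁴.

T ≈ 234 K

Power absorbed = (1−a)S·πR²; power emitted = 4πR²σT⁴. Equating and cancelling πR²:
T = ((1−a)S / 4σ)^(1/4) = (683 / (4 × 5.67×10⁻⁸))^(1/4) = (3.01×10^9)^(1/4).
T = 234 K.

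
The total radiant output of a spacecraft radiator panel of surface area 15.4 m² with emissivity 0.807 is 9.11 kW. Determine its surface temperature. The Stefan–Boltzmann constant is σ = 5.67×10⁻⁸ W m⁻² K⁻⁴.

T ≈ 337 K

From P = εσAT⁴, T = (P / εσA)^(1/4) = (9110 / (0.807 × 5.67×10⁻⁸ × 15.4))^(1/4).
T = (1.29×10^10)^(1/4) = 337 K.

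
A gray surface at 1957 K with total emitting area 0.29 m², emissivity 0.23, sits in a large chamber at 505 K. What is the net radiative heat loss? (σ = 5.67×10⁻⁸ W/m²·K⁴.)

Q ≈ 55200 W

Q = εσA(T⁴ − T_s⁴). T⁴ − T_s⁴ = (1957)⁴ − (505)⁴ = 1.47×10^13 − 6.50×10^10 = 1.46×10^13 K⁴.
Q = 0.23 × 5.67×10⁻⁸ × 0.290 × 1.46×10^13 = 55200 W.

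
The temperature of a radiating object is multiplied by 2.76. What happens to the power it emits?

factor ≈ 58.0

P ∝ T⁴, so the power scales as (2.76)⁴ = 58.0.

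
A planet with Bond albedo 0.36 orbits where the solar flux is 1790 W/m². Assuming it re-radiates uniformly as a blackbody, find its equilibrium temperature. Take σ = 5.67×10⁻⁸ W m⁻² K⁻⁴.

T ≈ 267 K

Power absorbed = (1−a)S·πR²; power emitted = 4πR²σT⁴. Equating and cancelling πR²:
T = ((1−a)S / 4σ)^(1/4) = (1150 / (4 × 5.67×10⁻⁸))^(1/4) = (5.05×10^9)^(1/4).
T = 267 K.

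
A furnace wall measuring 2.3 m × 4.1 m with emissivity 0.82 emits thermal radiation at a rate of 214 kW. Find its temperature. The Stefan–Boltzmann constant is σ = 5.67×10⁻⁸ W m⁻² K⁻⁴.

T ≈ 836 K

A = 2.3 × 4.1 = 9.43 m².
From P = εσAT⁴, T = (P / εσA)^(1/4) = (2.14×10^5 / (0.82 × 5.67×10⁻⁸ × 9.43))^(1/4).
T = (4.88×10^11)^(1/4) = 836 K.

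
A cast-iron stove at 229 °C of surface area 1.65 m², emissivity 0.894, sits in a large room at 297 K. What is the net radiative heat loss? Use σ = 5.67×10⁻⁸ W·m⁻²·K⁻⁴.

Convert: 229 °C = 502 K.
Q = εσA(T⁴ − T_s⁴). T⁴ − T_s⁴ = (502)⁴ − (297)⁴ = 6.35×10^10 − 7.78×10^9 = 5.57×10^10 K⁴.
Q = 0.894 × 5.67×10⁻⁸ × 1.65 × 5.57×10^10 = 4660 W.

Q ≈ 4660 W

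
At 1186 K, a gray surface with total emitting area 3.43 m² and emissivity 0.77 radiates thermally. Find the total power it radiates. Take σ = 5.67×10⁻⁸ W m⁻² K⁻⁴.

P ≈ 2.96×10^5 W

P = εσAT⁴ = 0.77 × 5.67×10⁻⁸ × 3.43 × (1186)⁴ = 0.77 × 5.67×10⁻⁸ × 3.43 × 1.98×10^12.
P = 2.96×10^5 W.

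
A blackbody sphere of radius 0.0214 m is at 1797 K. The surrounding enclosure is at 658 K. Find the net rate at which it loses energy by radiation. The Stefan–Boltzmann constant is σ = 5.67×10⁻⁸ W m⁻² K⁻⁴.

Q ≈ 3340 W

A = 4πr² = 4π × (0.0214)² = 5.75×10^-3 m².
Q = σA(T⁴ − T_s⁴). T⁴ − T_s⁴ = (1797)⁴ − (658)⁴ = 1.04×10^13 − 1.87×10^11 = 1.02×10^13 K⁴.
Q = 5.67×10⁻⁸ × 5.75×10^-3 × 1.02×10^13 = 3340 W.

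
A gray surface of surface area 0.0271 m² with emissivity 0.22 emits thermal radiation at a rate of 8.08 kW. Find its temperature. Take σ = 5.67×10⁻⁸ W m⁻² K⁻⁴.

From P = εσAT⁴, T = (P / εσA)^(1/4) = (8080 / (0.22 × 5.67×10⁻⁸ × 0.0271))^(1/4).
T = (2.39×10^13)^(1/4) = 2210 K.

T ≈ 2210 K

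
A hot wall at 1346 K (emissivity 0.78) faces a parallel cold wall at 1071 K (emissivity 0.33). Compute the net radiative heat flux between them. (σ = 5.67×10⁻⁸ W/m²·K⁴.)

q ≈ 33700 W/m²

For two large parallel gray plates, q = σ(T₁⁴ − T₂⁴) / (1/ε₁ + 1/ε₂ − 1).
1/ε₁ + 1/ε₂ − 1 = 1/0.78 + 1/0.33 − 1 = 3.312.
T₁⁴ − T₂⁴ = 3.28×10^12 − 1.32×10^12 = 1.97×10^12 K⁴.
q = 5.67×10⁻⁸ × 1.97×10^12 / 3.312 = 33700 W/m².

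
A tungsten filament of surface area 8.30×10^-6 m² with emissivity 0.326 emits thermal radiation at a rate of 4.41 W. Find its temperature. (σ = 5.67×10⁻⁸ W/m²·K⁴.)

T ≈ 2320 K

From P = εσAT⁴, T = (P / εσA)^(1/4) = (4.41 / (0.326 × 5.67×10⁻⁸ × 8.30×10^-6))^(1/4).
T = (2.87×10^13)^(1/4) = 2320 K.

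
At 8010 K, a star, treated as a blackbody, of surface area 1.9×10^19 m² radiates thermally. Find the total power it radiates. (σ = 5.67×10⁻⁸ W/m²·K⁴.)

P ≈ 4.43×10^27 W

P = σAT⁴ = 5.67×10⁻⁸ × 1.90×10^19 × (8010)⁴ = 5.67×10⁻⁸ × 1.90×10^19 × 4.12×10^15.
P = 4.43×10^27 W.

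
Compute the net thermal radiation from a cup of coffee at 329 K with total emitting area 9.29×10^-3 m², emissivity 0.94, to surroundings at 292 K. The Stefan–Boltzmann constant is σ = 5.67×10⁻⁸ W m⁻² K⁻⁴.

Q = εσA(T⁴ − T_s⁴). T⁴ − T_s⁴ = (329)⁴ − (292)⁴ = 1.17×10^10 − 7.27×10^9 = 4.45×10^9 K⁴.
Q = 0.94 × 5.67×10⁻⁸ × 9.29×10^-3 × 4.45×10^9 = 2.20 W.

Q ≈ 2.20 W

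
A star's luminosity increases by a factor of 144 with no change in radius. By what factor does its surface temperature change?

P ∝ T⁴ ⇒ T ∝ P^(1/4), so T scales by (144)^(1/4) = 3.46.

factor ≈ 3.46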